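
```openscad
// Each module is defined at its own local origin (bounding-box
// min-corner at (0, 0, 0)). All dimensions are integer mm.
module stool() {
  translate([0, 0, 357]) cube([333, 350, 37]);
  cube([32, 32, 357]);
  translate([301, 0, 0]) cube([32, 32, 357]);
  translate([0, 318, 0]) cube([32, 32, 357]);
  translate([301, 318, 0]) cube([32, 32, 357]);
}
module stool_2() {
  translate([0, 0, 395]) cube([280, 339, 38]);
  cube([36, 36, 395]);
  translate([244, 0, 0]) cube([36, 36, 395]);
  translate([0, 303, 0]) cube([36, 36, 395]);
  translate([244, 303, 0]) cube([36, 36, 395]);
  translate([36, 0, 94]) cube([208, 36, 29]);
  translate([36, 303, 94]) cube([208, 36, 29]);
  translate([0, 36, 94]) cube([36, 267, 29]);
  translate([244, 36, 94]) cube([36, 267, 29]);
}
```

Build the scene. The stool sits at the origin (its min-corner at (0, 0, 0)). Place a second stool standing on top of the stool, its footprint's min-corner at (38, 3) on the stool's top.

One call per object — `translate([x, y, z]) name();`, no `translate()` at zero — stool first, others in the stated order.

stool();
translate([38, 3, 394]) stool_2();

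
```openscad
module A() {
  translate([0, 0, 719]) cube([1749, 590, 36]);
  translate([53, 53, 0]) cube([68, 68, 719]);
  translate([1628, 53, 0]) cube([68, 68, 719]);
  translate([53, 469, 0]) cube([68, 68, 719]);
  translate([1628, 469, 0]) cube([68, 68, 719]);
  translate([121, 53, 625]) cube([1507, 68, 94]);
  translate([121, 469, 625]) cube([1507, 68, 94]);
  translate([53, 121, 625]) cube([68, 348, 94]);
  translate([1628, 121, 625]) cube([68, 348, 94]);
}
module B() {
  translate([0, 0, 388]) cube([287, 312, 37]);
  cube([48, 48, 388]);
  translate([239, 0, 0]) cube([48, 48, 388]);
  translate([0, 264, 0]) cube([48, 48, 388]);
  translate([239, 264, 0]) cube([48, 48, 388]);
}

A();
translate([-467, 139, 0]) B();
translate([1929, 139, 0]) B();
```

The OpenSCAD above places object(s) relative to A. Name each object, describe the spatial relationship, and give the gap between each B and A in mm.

Each stool's nearest face is 180 mm from the table's bounding box.

A is a table. B is a stool. Two stools sit around the table at the −x, +x sides. The gap between each stool and the table is 180 mm.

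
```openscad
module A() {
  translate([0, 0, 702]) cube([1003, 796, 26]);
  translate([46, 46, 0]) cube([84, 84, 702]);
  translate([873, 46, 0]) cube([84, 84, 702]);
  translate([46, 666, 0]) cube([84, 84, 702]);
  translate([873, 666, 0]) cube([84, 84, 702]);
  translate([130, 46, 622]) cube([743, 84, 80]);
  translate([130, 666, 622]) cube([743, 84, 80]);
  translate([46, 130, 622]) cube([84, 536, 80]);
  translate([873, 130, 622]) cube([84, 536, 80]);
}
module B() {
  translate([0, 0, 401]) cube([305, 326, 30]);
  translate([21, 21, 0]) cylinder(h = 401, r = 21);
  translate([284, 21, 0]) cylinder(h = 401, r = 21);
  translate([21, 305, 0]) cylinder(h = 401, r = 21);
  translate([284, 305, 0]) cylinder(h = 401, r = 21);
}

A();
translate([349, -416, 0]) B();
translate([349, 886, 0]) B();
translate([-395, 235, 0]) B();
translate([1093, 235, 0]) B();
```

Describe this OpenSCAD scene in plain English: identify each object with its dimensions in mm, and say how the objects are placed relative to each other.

A is a table: top 1003 mm (x) × 796 mm (y), 26 mm thick, upper face at z = 728 mm, on four 84×84 mm square legs, each inset 46 mm from the nearest pair of top edges, running from z = 0 to the bottom of the top. Four apron rails, 84 mm thick and 80 mm tall, run between adjacent legs with their top edges flush with the underside of the top and their outer faces flush with the legs' outer faces.

B is a simple wooden stool: a rectangular seat 305 mm (x) by 326 mm (y), 30 mm thick, top face at z = 431 mm, on four round legs, each 42 mm in diameter. The legs rest on z = 0, each leg's axis is inset half a diameter from the nearest pair of seat edges (so the leg's bounding box is flush with the corner).

Four stools sit around the table at the −y, +y, −x, +x sides.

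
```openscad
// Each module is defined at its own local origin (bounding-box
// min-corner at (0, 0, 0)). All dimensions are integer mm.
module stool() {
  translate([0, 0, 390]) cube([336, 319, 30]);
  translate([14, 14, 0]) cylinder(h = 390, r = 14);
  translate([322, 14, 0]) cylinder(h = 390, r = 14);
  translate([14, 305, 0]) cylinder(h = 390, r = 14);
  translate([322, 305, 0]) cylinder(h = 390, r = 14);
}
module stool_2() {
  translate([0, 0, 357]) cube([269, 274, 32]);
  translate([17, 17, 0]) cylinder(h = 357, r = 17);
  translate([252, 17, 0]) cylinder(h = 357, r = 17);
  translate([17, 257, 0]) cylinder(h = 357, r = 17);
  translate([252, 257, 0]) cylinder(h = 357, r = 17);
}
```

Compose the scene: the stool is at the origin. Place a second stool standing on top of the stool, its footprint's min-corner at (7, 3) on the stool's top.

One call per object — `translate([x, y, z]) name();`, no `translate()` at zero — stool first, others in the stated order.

stool();
translate([7, 3, 420]) stool_2();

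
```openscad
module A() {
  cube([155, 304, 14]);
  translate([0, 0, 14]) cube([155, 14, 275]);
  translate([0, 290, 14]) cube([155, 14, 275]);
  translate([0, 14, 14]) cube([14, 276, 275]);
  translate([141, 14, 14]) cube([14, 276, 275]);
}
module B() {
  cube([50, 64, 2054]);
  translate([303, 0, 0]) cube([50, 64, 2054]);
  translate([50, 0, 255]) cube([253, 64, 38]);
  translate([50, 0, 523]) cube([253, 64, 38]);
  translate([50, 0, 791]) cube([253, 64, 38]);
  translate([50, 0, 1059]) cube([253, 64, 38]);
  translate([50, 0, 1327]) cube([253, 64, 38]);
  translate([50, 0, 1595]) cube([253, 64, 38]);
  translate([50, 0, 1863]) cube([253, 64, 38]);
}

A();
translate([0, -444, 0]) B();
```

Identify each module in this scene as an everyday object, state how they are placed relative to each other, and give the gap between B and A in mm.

A is an open box. B is a ladder. The ladder is on the floor beside the open box on its −y side. The gap between the ladder and the open box is 380 mm.

The ladder's nearest face is 380 mm from the open box's −y face.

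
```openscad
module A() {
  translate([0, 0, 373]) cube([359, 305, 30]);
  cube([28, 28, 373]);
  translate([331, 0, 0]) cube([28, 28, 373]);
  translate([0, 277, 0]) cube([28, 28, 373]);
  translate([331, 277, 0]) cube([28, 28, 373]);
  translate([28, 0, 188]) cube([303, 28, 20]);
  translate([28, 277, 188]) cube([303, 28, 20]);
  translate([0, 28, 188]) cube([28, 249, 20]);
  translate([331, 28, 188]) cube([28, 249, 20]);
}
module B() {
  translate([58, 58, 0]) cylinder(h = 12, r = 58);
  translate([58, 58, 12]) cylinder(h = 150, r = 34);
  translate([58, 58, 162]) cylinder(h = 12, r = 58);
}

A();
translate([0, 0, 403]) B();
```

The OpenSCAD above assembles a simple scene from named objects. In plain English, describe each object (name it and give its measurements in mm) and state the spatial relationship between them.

A is a four-legged stool. The seat is a 359×305×30 mm slab whose top surface is at z = 403 mm; four square legs, each 28×28 mm in cross-section, run from the floor (z = 0) to the underside of the seat, each flush with a corner of the seat. Four stretchers, 28 mm wide and 20 mm tall, connect adjacent legs with their undersides at z = 188 mm, each running between the inner faces of the legs it joins and aligned with the legs' outer faces on the other axis.

B is a spool: two coaxial disc flanges of radius 58 mm and thickness 12 mm, joined by a core cylinder of radius 34 mm and height 150 mm. The lower flange rests on z = 0 and the three cylinders share a vertical axis.

The spool is on top of the stool.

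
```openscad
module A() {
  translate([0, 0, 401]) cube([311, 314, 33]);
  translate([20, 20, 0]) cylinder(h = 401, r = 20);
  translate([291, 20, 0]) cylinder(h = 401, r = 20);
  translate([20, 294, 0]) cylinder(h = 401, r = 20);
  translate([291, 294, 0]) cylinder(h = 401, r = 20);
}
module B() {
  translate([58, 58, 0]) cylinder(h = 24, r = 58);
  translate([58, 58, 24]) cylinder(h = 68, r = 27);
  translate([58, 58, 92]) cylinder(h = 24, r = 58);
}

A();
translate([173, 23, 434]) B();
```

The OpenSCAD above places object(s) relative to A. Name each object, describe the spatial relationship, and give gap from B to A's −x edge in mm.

The spool's min-x is at 173; the stool's min-x is 0; gap = 173 mm.

A is a stool. B is a spool. The spool is on top of the stool. The gap from the spool to the stool's −x edge is 173 mm.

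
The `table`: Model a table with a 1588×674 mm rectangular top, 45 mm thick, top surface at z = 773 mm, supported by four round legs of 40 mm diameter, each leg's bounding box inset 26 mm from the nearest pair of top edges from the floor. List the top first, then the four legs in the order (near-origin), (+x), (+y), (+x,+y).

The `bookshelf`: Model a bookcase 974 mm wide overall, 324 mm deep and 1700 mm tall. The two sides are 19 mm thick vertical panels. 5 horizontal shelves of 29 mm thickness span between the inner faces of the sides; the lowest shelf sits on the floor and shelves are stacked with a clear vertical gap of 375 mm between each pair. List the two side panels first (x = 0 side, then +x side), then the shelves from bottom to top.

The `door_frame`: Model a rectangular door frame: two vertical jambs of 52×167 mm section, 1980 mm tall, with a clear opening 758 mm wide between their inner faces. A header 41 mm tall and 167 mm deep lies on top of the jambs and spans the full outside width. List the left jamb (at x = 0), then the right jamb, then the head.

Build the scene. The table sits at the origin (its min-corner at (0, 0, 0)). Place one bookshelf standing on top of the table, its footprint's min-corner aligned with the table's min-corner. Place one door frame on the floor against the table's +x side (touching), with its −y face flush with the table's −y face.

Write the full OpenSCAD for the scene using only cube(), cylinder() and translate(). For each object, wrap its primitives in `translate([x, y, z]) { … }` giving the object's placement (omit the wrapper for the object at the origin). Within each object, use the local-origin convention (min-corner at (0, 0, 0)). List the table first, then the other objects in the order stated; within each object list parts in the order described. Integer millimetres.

translate([0, 0, 728]) cube([1588, 674, 45]);
translate([46, 46, 0]) cylinder(h = 728, r = 20);
translate([1542, 46, 0]) cylinder(h = 728, r = 20);
translate([46, 628, 0]) cylinder(h = 728, r = 20);
translate([1542, 628, 0]) cylinder(h = 728, r = 20);
translate([0, 0, 773]) {
  cube([19, 324, 1700]);
  translate([955, 0, 0]) cube([19, 324, 1700]);
  translate([19, 0, 0]) cube([936, 324, 29]);
  translate([19, 0, 404]) cube([936, 324, 29]);
  translate([19, 0, 808]) cube([936, 324, 29]);
  translate([19, 0, 1212]) cube([936, 324, 29]);
  translate([19, 0, 1616]) cube([936, 324, 29]);
}
translate([1588, 0, 0]) {
  cube([52, 167, 1980]);
  translate([810, 0, 0]) cube([52, 167, 1980]);
  translate([0, 0, 1980]) cube([862, 167, 41]);
}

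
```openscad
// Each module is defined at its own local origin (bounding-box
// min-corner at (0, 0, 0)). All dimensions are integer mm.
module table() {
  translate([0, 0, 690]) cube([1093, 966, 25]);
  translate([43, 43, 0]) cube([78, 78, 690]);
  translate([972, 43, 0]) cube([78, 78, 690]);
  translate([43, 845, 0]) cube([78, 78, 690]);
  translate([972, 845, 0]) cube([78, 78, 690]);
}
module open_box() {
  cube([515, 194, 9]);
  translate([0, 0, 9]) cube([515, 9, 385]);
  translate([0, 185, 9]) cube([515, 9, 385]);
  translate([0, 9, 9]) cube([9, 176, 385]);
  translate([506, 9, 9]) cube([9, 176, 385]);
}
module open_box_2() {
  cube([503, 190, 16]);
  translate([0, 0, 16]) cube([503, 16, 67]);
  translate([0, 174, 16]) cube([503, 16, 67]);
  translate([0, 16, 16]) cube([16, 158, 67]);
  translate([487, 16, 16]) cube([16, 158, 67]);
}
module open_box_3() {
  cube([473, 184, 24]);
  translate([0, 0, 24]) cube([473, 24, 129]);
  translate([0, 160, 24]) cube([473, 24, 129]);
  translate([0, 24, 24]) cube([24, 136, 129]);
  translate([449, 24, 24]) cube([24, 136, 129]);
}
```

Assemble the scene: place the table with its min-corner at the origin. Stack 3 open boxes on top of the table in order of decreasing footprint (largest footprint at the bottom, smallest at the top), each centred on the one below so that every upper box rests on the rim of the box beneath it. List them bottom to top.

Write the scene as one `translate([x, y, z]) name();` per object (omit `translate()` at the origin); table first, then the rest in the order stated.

table();
translate([289, 386, 715]) open_box();
translate([295, 388, 1109]) open_box_2();
translate([310, 391, 1192]) open_box_3();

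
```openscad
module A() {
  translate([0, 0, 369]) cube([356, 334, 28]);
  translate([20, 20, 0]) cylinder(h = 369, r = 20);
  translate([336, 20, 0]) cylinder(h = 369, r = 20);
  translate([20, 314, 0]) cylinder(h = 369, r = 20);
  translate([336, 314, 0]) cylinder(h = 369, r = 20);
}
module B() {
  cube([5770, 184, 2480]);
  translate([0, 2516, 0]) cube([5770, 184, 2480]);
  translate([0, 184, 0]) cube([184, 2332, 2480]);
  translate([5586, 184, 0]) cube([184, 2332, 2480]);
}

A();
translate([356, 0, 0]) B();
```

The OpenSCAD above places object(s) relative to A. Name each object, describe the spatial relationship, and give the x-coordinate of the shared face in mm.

The stool's +x face and the house frame's −x face are both at x = 356 mm.

A is a stool. B is a house frame. The house frame is against the stool's +x side, with their −y faces flush. The x-coordinate of the shared face is 356 mm.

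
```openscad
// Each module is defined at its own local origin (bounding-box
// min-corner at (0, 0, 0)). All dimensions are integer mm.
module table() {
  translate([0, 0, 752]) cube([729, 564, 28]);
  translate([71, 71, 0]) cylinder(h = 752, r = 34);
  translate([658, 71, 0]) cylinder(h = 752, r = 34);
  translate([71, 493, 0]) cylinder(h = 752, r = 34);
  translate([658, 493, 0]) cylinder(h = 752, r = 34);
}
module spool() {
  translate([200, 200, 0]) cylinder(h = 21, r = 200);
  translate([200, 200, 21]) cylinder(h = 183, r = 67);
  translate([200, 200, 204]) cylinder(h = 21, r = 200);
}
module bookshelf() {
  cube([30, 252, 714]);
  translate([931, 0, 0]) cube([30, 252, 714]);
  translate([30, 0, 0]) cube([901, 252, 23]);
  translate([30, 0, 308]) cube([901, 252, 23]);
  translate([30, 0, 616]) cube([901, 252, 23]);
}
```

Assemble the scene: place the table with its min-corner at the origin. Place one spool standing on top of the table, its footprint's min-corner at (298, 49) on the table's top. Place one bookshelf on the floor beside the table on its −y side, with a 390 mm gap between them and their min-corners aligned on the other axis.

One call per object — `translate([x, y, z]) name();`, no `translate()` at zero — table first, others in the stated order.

table();
translate([298, 49, 780]) spool();
translate([0, -642, 0]) bookshelf();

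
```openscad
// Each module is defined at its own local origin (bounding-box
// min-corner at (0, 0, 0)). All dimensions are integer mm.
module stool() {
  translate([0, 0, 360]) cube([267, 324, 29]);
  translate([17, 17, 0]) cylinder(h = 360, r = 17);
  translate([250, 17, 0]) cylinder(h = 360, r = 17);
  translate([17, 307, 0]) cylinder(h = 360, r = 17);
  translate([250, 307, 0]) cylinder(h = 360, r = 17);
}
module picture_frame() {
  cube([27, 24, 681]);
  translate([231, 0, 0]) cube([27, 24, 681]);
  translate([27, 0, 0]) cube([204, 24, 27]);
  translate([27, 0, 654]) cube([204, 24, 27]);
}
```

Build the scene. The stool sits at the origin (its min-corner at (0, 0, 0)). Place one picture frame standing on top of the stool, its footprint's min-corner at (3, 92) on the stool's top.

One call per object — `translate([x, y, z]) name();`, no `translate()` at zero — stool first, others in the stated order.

stool();
translate([3, 92, 389]) picture_frame();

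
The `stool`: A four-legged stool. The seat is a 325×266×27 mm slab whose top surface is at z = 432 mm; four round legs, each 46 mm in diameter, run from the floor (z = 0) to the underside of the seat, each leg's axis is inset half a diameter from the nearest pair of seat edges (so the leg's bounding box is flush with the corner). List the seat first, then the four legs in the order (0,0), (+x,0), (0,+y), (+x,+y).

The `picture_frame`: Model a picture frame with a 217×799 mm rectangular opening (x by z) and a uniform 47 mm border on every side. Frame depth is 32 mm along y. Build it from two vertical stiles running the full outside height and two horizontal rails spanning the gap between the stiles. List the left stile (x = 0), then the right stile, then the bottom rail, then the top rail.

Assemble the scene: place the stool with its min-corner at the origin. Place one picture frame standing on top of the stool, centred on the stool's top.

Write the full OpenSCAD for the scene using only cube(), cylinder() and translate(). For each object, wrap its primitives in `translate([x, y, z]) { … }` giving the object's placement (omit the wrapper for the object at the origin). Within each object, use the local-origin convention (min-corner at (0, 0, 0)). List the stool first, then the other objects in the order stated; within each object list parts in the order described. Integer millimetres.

translate([0, 0, 405]) cube([325, 266, 27]);
translate([23, 23, 0]) cylinder(h = 405, r = 23);
translate([302, 23, 0]) cylinder(h = 405, r = 23);
translate([23, 243, 0]) cylinder(h = 405, r = 23);
translate([302, 243, 0]) cylinder(h = 405, r = 23);
translate([7, 117, 432]) {
  cube([47, 32, 893]);
  translate([264, 0, 0]) cube([47, 32, 893]);
  translate([47, 0, 0]) cube([217, 32, 47]);
  translate([47, 0, 846]) cube([217, 32, 47]);
}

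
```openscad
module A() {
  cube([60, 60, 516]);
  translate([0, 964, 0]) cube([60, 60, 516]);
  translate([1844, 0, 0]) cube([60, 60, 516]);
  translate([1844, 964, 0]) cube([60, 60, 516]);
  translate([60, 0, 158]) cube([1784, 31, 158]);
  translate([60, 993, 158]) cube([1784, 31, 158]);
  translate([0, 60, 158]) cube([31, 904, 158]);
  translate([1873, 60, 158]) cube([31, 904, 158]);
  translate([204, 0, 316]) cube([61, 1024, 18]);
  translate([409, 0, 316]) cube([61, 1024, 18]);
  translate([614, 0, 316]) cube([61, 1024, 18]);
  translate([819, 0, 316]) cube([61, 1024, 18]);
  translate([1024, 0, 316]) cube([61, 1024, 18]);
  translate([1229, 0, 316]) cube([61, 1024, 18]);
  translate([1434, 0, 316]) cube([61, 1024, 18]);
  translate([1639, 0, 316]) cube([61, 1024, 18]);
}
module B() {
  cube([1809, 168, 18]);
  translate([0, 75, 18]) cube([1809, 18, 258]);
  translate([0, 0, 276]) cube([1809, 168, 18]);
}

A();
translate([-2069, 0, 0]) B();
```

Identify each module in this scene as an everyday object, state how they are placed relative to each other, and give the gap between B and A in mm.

The I-beam's nearest face is 260 mm from the bed frame's −x face.

A is a bed frame. B is an I-beam. The I-beam is on the floor beside the bed frame on its −x side. The gap between the I-beam and the bed frame is 260 mm.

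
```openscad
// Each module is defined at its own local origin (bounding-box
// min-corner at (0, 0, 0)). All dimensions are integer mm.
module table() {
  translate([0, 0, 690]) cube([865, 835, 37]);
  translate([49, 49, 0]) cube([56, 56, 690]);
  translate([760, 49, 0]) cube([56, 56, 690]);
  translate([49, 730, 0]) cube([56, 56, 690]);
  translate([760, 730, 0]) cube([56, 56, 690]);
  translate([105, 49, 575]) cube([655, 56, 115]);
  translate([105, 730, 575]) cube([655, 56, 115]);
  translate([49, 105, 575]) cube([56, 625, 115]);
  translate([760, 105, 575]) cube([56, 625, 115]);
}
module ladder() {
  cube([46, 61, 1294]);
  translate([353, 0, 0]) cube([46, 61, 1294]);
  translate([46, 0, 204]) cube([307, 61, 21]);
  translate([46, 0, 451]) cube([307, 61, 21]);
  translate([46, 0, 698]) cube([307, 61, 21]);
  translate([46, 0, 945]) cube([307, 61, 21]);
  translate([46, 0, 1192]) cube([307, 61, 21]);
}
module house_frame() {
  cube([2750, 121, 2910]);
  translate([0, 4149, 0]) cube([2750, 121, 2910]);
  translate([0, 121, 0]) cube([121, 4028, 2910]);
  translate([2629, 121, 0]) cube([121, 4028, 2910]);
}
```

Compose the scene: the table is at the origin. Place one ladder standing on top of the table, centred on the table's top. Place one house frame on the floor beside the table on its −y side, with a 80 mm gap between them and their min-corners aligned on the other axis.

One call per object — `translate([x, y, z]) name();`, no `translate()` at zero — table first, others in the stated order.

table();
translate([233, 387, 727]) ladder();
translate([0, -4350, 0]) house_frame();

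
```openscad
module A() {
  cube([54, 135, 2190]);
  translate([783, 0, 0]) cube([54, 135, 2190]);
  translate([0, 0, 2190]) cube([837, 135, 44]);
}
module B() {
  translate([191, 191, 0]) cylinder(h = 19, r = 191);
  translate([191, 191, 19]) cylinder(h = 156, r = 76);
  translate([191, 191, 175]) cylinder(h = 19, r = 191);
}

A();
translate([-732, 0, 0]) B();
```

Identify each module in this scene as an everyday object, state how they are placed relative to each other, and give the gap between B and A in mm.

A is a door frame. B is a spool. The spool is on the floor beside the door frame on its −x side. The gap between the spool and the door frame is 350 mm.

The spool's nearest face is 350 mm from the door frame's −x face.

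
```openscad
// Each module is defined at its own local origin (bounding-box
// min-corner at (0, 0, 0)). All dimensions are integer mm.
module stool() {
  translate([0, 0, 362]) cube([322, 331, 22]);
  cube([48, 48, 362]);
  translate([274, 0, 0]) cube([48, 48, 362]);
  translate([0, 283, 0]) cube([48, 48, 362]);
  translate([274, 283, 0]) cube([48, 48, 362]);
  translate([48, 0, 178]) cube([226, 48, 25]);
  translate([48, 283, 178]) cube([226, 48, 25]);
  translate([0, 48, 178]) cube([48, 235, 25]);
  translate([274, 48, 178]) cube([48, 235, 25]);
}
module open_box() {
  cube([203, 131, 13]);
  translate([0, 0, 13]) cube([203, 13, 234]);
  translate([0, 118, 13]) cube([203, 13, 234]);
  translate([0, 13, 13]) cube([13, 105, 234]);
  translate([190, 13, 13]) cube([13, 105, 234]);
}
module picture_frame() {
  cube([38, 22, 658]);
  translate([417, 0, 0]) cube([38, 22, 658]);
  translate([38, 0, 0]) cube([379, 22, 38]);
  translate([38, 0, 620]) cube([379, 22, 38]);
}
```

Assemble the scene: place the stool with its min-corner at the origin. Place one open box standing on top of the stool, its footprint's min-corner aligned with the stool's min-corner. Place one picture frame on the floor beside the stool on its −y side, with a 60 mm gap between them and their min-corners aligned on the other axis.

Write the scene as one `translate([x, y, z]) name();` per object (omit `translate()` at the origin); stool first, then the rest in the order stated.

stool();
translate([0, 0, 384]) open_box();
translate([0, -82, 0]) picture_frame();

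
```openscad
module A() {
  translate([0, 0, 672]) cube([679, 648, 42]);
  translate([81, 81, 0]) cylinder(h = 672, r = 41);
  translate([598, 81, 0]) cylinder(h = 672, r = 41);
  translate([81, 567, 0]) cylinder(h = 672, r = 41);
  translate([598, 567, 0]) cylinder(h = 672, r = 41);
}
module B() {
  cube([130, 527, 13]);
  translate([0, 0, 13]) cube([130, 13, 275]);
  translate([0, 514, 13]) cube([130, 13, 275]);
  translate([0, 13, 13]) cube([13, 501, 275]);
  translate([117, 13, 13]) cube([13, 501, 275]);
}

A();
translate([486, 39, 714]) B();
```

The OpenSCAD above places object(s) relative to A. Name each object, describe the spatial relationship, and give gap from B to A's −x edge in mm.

A is a table. B is an open box. The open box is on top of the table. The gap from the open box to the table's −x edge is 486 mm.

The open box's min-x is at 486; the table's min-x is 0; gap = 486 mm.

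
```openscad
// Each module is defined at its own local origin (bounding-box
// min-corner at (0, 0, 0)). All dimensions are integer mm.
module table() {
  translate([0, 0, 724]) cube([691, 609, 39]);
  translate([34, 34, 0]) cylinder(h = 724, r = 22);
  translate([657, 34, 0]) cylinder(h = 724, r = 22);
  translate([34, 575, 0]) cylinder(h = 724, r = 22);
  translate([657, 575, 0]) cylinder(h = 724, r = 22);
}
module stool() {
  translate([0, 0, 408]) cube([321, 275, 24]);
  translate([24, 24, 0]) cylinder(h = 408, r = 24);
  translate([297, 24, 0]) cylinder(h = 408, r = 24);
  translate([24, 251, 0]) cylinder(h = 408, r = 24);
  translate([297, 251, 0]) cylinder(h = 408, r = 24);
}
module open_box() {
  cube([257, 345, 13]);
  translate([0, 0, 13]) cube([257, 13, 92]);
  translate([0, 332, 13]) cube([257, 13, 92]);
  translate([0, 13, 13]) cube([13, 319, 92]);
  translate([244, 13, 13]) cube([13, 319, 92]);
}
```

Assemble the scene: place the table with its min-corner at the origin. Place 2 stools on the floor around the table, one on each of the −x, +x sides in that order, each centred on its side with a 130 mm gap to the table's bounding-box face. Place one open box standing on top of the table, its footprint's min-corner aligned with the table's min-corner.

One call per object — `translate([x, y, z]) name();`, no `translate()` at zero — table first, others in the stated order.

table();
translate([-451, 167, 0]) stool();
translate([821, 167, 0]) stool();
translate([0, 0, 763]) open_box();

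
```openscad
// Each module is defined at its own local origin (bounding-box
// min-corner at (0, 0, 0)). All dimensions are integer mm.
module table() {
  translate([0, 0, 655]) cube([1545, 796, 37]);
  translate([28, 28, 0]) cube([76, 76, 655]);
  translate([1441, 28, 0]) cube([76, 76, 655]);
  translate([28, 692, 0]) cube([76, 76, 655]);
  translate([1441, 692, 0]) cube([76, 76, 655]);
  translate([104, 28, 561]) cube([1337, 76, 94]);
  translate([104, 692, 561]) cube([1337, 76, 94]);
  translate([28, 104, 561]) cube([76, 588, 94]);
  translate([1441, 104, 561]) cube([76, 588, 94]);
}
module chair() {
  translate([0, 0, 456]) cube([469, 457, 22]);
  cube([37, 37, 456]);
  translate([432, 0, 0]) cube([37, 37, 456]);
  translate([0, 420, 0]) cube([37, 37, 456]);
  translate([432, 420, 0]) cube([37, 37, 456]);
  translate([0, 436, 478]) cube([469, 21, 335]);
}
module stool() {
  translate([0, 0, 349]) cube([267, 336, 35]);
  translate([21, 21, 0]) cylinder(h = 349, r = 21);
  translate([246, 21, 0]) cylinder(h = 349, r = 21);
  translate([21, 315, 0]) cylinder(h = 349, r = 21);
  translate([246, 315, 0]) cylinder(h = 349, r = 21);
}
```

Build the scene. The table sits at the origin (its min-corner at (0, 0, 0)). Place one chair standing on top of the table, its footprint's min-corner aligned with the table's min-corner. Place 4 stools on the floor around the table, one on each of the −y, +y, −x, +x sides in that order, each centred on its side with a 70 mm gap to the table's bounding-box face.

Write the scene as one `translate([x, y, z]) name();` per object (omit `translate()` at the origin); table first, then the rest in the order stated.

table();
translate([0, 0, 692]) chair();
translate([639, -406, 0]) stool();
translate([639, 866, 0]) stool();
translate([-337, 230, 0]) stool();
translate([1615, 230, 0]) stool();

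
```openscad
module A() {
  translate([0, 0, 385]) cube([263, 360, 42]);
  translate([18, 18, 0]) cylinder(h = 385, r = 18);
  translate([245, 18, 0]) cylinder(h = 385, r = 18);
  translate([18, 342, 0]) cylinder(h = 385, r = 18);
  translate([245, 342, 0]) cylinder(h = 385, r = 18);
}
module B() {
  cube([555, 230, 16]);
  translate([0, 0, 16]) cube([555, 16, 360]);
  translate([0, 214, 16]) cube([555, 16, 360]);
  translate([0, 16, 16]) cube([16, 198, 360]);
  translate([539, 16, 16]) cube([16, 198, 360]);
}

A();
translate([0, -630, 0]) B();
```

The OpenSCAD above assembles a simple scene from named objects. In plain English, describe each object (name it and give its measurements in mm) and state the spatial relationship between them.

A is a four-legged stool. The seat is 263×360 mm, 42 mm thick, top at z = 427 mm. It stands on four round legs, each 36 mm in diameter, from z = 0 to the seat underside, each leg's axis is inset half a diameter from the nearest pair of seat edges (so the leg's bounding box is flush with the corner).

B is an open storage box with external size 555×230×376 mm and wall thickness 16 mm (the base is also 16 mm thick). The base covers the whole footprint; the four walls stand on the base, with the y-facing walls full-width and the x-facing walls fitting between their inner faces.

The open box is on the floor beside the stool on its −y side.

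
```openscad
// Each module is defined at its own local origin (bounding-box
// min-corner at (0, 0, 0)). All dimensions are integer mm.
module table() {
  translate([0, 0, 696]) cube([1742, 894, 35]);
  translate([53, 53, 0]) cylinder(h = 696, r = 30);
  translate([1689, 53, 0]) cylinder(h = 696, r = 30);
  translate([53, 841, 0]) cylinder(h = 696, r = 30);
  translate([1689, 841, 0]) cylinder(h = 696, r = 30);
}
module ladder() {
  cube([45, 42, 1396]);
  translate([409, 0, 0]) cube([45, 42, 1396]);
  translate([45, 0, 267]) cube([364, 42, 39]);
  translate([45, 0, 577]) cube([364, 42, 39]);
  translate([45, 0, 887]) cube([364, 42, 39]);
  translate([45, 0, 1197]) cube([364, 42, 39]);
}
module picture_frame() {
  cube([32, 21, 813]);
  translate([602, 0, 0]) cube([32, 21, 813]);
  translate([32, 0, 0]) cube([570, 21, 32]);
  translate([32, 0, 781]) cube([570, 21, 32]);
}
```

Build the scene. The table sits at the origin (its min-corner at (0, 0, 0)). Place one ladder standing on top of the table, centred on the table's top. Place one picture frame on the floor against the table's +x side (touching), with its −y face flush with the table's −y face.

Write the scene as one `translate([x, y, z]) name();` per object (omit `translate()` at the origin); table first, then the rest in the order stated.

table();
translate([644, 426, 731]) ladder();
translate([1742, 0, 0]) picture_frame();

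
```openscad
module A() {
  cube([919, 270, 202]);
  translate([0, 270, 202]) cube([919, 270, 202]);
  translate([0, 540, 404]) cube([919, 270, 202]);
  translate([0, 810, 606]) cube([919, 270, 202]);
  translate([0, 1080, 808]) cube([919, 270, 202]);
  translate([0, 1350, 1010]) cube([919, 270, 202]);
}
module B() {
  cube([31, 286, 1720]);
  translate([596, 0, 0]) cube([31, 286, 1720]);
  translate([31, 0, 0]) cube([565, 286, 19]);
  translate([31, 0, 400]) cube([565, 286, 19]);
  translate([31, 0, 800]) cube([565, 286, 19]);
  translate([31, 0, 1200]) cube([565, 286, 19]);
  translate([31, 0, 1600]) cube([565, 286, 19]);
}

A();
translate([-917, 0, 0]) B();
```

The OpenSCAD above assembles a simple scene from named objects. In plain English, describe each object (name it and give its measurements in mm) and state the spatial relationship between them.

A is a run of 6 identical solid stair steps. Each tread is 919×270 mm and each step block is 202 mm high. Step 1 rests on the floor; step k is offset from step 1 by (k−1)×270 mm in y and (k−1)×202 mm in z.

B is a bookshelf 627 mm wide overall, 286 mm deep and 1720 mm tall. The two sides are 31 mm thick vertical panels. 5 horizontal shelves of 19 mm thickness span between the inner faces of the sides; the lowest shelf sits on the floor and shelves are stacked with a clear vertical gap of 381 mm between each pair.

The bookshelf is on the floor beside the staircase on its −x side.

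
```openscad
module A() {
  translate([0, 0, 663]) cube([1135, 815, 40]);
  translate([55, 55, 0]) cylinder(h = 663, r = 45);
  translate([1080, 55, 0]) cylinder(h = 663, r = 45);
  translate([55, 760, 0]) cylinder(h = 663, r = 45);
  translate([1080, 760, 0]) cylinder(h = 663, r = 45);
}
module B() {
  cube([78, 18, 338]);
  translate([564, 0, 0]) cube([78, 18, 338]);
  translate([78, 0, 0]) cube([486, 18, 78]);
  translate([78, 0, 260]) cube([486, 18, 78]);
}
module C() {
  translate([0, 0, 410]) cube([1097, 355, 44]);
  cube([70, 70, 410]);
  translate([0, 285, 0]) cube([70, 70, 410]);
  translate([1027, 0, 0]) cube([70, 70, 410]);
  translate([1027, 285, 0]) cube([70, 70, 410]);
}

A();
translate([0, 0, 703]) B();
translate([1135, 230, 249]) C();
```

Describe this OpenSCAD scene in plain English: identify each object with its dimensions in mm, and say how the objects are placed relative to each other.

A is a table: top 1135 mm (x) × 815 mm (y), 40 mm thick, upper face at z = 703 mm, on four round legs of 90 mm diameter, each leg's bounding box inset 10 mm from the nearest pair of top edges, running from z = 0 to the bottom of the top.

B is a rectangular picture frame lying in the x–z plane (depth along y). The opening is 486 mm wide (x) by 182 mm tall (z), surrounded by a border 78 mm wide on all four sides. The frame is 18 mm deep and is made of two full-height vertical stiles with two horizontal rails fitted between them.

C is a long wooden bench with a 1097 mm (x) × 355 mm (y) seat, 44 mm thick, its top surface 454 mm above the floor. Four 70 mm square legs at the seat corners, flush with the edges, run from z = 0 to the seat underside.

The picture frame is on top of the table. The bench is beside the table with their tops flush at z = 703.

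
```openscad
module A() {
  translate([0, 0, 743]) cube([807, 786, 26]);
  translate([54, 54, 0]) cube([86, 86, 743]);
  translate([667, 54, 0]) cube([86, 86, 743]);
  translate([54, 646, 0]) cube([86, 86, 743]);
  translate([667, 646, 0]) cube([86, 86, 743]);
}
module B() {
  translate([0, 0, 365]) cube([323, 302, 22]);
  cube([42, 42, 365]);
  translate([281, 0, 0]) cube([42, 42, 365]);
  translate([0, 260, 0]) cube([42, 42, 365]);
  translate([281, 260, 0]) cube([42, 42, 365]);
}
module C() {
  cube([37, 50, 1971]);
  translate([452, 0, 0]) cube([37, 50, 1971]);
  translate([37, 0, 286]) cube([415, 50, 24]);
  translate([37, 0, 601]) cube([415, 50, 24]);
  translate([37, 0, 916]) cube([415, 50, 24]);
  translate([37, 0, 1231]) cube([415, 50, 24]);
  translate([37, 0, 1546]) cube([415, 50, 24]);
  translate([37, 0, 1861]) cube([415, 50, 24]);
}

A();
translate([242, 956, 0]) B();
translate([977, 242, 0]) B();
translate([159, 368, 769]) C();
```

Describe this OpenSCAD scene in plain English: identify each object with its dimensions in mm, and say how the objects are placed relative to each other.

A is a rectangular dining table. The top is 807×786×26 mm with its upper surface at z = 769 mm. It stands on four 86×86 mm square legs, each inset 54 mm from the nearest pair of top edges, running from the floor to the underside of the top.

B is a simple wooden stool: a rectangular seat 323 mm (x) by 302 mm (y), 22 mm thick, top face at z = 387 mm, on four square legs, each 42×42 mm in cross-section. The legs rest on z = 0, each flush with a corner of the seat.

C is a straight ladder. Two 37×50 mm vertical rails, 1971 mm tall, stand 489 mm apart (outside-to-outside) with their front faces coplanar on the −y side. 6 rungs, each 50 mm deep and 24 mm tall, span between the inner faces of the rails, front faces flush with the rails. The lowest rung's underside is at z = 286 mm and rungs are spaced 315 mm apart (underside to underside).

Two stools sit around the table at the +y, +x sides. The ladder is on top of the table, centred.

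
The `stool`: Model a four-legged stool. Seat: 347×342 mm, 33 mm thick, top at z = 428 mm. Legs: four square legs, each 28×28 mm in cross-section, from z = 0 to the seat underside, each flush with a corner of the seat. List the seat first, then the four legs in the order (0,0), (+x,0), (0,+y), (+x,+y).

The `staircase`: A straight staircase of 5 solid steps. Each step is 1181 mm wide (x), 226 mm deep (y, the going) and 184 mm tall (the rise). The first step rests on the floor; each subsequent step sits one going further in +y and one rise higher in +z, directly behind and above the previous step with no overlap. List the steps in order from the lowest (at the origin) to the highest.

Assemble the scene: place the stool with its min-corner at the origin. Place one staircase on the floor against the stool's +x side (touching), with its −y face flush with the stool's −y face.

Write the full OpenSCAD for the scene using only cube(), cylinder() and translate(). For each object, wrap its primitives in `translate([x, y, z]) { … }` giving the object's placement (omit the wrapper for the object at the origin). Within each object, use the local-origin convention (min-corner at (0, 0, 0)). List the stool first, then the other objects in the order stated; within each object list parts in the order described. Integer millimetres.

translate([0, 0, 395]) cube([347, 342, 33]);
cube([28, 28, 395]);
translate([319, 0, 0]) cube([28, 28, 395]);
translate([0, 314, 0]) cube([28, 28, 395]);
translate([319, 314, 0]) cube([28, 28, 395]);
translate([347, 0, 0]) {
  cube([1181, 226, 184]);
  translate([0, 226, 184]) cube([1181, 226, 184]);
  translate([0, 452, 368]) cube([1181, 226, 184]);
  translate([0, 678, 552]) cube([1181, 226, 184]);
  translate([0, 904, 736]) cube([1181, 226, 184]);
}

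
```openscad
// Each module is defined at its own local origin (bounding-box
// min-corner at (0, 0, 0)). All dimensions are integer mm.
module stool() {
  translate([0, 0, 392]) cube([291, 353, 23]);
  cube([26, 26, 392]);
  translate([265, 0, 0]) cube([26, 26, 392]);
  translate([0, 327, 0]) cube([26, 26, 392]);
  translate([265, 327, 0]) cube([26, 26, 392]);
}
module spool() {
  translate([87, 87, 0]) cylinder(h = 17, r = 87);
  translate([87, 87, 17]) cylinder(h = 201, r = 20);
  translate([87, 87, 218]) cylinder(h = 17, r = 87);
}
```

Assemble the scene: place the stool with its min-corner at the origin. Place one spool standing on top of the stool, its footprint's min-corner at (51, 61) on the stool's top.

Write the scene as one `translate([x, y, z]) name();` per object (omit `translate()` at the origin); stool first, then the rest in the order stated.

stool();
translate([51, 61, 415]) spool();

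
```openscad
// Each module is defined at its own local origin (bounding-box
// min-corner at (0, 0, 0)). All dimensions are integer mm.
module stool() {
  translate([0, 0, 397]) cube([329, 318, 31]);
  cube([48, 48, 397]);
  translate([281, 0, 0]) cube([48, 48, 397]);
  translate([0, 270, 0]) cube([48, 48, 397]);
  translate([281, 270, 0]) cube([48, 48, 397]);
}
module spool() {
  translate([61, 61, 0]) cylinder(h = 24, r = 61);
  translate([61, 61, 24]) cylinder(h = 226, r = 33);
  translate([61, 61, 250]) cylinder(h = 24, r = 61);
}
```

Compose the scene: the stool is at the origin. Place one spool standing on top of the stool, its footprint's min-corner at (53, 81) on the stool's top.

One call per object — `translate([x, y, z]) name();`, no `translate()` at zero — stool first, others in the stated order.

stool();
translate([53, 81, 428]) spool();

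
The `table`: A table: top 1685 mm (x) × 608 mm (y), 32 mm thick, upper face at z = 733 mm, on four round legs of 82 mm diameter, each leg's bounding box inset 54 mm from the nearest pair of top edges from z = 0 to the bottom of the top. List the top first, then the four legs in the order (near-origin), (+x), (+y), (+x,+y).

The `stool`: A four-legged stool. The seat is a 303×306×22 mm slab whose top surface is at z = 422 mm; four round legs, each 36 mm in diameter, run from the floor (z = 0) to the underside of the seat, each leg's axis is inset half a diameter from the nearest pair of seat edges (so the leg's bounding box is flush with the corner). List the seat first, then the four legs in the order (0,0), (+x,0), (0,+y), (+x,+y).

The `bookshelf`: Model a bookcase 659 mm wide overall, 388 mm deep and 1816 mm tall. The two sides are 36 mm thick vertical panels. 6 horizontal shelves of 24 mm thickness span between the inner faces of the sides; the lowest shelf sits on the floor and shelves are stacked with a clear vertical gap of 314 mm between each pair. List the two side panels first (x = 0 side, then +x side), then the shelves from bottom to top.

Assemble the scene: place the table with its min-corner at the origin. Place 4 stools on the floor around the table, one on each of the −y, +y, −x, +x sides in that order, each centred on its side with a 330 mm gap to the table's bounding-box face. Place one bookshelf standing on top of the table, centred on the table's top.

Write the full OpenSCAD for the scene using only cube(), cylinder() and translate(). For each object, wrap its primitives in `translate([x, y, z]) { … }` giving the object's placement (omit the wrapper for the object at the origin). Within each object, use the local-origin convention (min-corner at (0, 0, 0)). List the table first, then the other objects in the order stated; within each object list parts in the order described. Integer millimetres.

translate([0, 0, 701]) cube([1685, 608, 32]);
translate([95, 95, 0]) cylinder(h = 701, r = 41);
translate([1590, 95, 0]) cylinder(h = 701, r = 41);
translate([95, 513, 0]) cylinder(h = 701, r = 41);
translate([1590, 513, 0]) cylinder(h = 701, r = 41);
translate([691, -636, 0]) {
  translate([0, 0, 400]) cube([303, 306, 22]);
  translate([18, 18, 0]) cylinder(h = 400, r = 18);
  translate([285, 18, 0]) cylinder(h = 400, r = 18);
  translate([18, 288, 0]) cylinder(h = 400, r = 18);
  translate([285, 288, 0]) cylinder(h = 400, r = 18);
}
translate([691, 938, 0]) {
  translate([0, 0, 400]) cube([303, 306, 22]);
  translate([18, 18, 0]) cylinder(h = 400, r = 18);
  translate([285, 18, 0]) cylinder(h = 400, r = 18);
  translate([18, 288, 0]) cylinder(h = 400, r = 18);
  translate([285, 288, 0]) cylinder(h = 400, r = 18);
}
translate([-633, 151, 0]) {
  translate([0, 0, 400]) cube([303, 306, 22]);
  translate([18, 18, 0]) cylinder(h = 400, r = 18);
  translate([285, 18, 0]) cylinder(h = 400, r = 18);
  translate([18, 288, 0]) cylinder(h = 400, r = 18);
  translate([285, 288, 0]) cylinder(h = 400, r = 18);
}
translate([2015, 151, 0]) {
  translate([0, 0, 400]) cube([303, 306, 22]);
  translate([18, 18, 0]) cylinder(h = 400, r = 18);
  translate([285, 18, 0]) cylinder(h = 400, r = 18);
  translate([18, 288, 0]) cylinder(h = 400, r = 18);
  translate([285, 288, 0]) cylinder(h = 400, r = 18);
}
translate([513, 110, 733]) {
  cube([36, 388, 1816]);
  translate([623, 0, 0]) cube([36, 388, 1816]);
  translate([36, 0, 0]) cube([587, 388, 24]);
  translate([36, 0, 338]) cube([587, 388, 24]);
  translate([36, 0, 676]) cube([587, 388, 24]);
  translate([36, 0, 1014]) cube([587, 388, 24]);
  translate([36, 0, 1352]) cube([587, 388, 24]);
  translate([36, 0, 1690]) cube([587, 388, 24]);
}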